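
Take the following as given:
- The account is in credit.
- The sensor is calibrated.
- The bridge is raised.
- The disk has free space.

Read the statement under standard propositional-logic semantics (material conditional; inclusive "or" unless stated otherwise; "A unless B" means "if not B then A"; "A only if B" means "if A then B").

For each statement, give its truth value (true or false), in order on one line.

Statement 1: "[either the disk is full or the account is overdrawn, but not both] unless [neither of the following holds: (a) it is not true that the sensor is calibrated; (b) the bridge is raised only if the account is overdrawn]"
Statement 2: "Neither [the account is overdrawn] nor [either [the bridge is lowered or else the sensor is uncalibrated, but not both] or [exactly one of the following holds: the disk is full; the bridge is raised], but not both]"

Statement 1 True; Statement 2 False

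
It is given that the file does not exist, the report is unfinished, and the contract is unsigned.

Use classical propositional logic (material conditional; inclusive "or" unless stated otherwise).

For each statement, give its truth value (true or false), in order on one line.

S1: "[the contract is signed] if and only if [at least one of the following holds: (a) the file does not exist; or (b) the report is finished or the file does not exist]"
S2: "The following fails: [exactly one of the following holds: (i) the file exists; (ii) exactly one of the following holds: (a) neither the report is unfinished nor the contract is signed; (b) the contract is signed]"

S1 False, S2 True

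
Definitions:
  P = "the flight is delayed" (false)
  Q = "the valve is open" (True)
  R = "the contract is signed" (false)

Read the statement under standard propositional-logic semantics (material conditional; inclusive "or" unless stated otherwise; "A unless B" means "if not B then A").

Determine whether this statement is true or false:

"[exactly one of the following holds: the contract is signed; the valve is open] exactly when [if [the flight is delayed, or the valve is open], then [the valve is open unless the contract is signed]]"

True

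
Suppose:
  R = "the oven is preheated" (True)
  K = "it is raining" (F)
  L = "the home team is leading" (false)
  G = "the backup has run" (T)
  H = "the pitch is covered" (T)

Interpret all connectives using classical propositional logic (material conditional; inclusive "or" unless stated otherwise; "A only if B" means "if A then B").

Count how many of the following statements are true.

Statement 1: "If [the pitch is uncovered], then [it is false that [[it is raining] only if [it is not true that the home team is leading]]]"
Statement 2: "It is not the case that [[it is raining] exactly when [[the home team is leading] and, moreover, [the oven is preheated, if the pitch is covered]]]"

Statement 1: In symbols: not H -> not (K -> not L)

not H = not True = False
not L = not False = True
K -> not L = False -> True = True
not (K -> not L) = not True = False
not H -> not (K -> not L) = False -> False = True
Hence Statement 1 is true.

Statement 2: This is not (K iff (L and (H -> R))).

H -> R = True -> True = True
L and (H -> R) = False and True = False
K iff (L and (H -> R)) = False iff False = True
not (K iff (L and (H -> R))) = not True = False
Hence Statement 2 is false.

True statements: 1 (Statement 1).

1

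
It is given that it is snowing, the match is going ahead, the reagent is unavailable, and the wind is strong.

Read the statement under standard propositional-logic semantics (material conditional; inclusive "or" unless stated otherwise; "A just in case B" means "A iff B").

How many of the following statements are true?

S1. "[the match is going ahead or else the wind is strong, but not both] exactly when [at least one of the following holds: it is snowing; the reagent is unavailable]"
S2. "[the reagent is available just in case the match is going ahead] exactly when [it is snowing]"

0

Let N = "the match is cancelled" (False), D = "the wind is strong" (True), Q = "it is snowing" (True), H = "the reagent is available" (False).

S1: Parsed as (not N xor D) iff (Q or not H)

not N = not False = True
not N xor D = True xor True = False
not H = not False = True
Q or not H = True or True = True
(not N xor D) iff (Q or not H) = False iff True = False
So S1 is false.

S2: In symbols: (H iff not N) iff Q

not N = not False = True
H iff not N = False iff True = False
(H iff not N) iff Q = False iff True = False
Thus S2 is false.

True statements: 0 (none).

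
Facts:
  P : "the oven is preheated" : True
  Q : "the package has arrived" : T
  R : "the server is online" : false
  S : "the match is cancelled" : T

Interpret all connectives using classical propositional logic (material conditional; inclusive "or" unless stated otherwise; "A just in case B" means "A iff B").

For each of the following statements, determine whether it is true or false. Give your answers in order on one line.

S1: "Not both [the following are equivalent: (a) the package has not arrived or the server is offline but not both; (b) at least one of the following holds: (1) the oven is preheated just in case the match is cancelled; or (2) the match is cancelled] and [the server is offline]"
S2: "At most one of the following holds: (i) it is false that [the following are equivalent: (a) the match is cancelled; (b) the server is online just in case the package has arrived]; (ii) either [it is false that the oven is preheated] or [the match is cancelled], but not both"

S1 false, S2 false

S1: Parsed as ((~Q xor ~R) <-> ((P <-> S) | S)) nand ~R

~Q = ~T = F
~R = ~F = T
~Q xor ~R = F xor T = T
P <-> S = T <-> T = T
(P <-> S) | S = T | T = T
(~Q xor ~R) <-> ((P <-> S) | S) = T <-> T = T
~R = ~F = T
((~Q xor ~R) <-> ((P <-> S) | S)) nand ~R = T nand T = F
So S1 is false.

S2: Formalization: ~(S <-> (R <-> Q)) nand (~P xor S)

R <-> Q = F <-> T = F
S <-> (R <-> Q) = T <-> F = F
~(S <-> (R <-> Q)) = ~F = T
~P = ~T = F
~P xor S = F xor T = T
~(S <-> (R <-> Q)) nand (~P xor S) = T nand T = F
Thus S2 is false.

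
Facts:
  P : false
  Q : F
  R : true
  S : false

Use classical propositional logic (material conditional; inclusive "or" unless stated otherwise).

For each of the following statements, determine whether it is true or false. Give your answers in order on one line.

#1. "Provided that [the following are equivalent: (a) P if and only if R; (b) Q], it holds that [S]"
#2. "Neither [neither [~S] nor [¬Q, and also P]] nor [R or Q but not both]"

#1: Parsed as ((P ↔ R) ↔ Q) → S

P ↔ R = F ↔ T = F
(P ↔ R) ↔ Q = F ↔ F = T
((P ↔ R) ↔ Q) → S = T → F = F
Thus #1 is false.

#2: Parsed as (¬S ↓ (¬Q ∧ P)) ↓ (R ⊕ Q)

¬S = ¬F = T
¬Q = ¬F = T
¬Q ∧ P = T ∧ F = F
¬S ↓ (¬Q ∧ P) = T ↓ F = F
R ⊕ Q = T ⊕ F = T
(¬S ↓ (¬Q ∧ P)) ↓ (R ⊕ Q) = F ↓ T = F
Hence #2 is false.

#1 false / #2 false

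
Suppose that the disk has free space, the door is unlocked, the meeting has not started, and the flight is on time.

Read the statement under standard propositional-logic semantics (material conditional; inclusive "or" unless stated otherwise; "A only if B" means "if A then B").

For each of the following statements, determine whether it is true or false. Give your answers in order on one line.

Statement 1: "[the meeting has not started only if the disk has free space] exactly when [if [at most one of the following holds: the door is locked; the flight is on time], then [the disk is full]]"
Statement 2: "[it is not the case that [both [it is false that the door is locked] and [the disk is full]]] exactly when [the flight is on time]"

Let R = "the meeting has started" (F), P = "the disk is full" (F), Q = "the door is locked" (F), S = "the flight is delayed" (F).

Statement 1: This is (¬R → ¬P) ↔ ((Q ↑ ¬S) → P).

¬R = ¬F = T
¬P = ¬F = T
¬R → ¬P = T → T = T
¬S = ¬F = T
Q ↑ ¬S = F ↑ T = T
(Q ↑ ¬S) → P = T → F = F
(¬R → ¬P) ↔ ((Q ↑ ¬S) → P) = T ↔ F = F
So Statement 1 is false.

Statement 2: Formalization: ¬(¬Q ∧ P) ↔ ¬S

¬Q = ¬F = T
¬Q ∧ P = T ∧ F = F
¬(¬Q ∧ P) = ¬F = T
¬S = ¬F = T
¬(¬Q ∧ P) ↔ ¬S = T ↔ T = T
Thus Statement 2 is true.

Statement 1 false, Statement 2 true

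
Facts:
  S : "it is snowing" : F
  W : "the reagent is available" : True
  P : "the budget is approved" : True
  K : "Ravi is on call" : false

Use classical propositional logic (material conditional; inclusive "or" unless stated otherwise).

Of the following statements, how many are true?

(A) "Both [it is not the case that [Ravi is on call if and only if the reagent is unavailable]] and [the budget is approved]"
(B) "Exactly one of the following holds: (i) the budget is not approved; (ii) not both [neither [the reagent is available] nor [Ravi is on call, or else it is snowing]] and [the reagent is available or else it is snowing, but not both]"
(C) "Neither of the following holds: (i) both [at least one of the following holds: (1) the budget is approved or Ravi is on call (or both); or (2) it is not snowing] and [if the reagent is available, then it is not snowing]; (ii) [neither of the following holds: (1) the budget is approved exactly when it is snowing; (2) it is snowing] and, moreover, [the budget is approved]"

(A): In symbols: not (K iff not W) and P

not W = not True = False
K iff not W = False iff False = True
not (K iff not W) = not True = False
not (K iff not W) and P = False and True = False
Thus (A) is false.

(B): In symbols: not P xor ((W nor (K or S)) nand (W xor S))

not P = not True = False
K or S = False or False = False
W nor (K or S) = True nor False = False
W xor S = True xor False = True
(W nor (K or S)) nand (W xor S) = False nand True = True
not P xor ((W nor (K or S)) nand (W xor S)) = False xor True = True
Thus (B) is true.

(C): Parsed as (((P or K) or not S) and (W -> not S)) nor (((P iff S) nor S) and P)

P or K = True or False = True
not S = not False = True
(P or K) or not S = True or True = True
not S = not False = True
W -> not S = True -> True = True
((P or K) or not S) and (W -> not S) = True and True = True
P iff S = True iff False = False
(P iff S) nor S = False nor False = True
((P iff S) nor S) and P = True and True = True
(((P or K) or not S) and (W -> not S)) nor (((P iff S) nor S) and P) = True nor True = False
Thus (C) is false.

True statements: 1 ((B)).

1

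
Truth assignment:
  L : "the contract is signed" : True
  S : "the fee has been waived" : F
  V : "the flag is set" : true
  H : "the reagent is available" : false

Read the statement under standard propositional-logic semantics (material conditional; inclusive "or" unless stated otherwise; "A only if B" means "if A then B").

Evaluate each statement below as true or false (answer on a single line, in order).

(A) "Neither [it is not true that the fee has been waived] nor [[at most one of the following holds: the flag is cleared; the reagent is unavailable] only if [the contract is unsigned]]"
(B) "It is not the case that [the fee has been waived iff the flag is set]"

(A) False / (B) True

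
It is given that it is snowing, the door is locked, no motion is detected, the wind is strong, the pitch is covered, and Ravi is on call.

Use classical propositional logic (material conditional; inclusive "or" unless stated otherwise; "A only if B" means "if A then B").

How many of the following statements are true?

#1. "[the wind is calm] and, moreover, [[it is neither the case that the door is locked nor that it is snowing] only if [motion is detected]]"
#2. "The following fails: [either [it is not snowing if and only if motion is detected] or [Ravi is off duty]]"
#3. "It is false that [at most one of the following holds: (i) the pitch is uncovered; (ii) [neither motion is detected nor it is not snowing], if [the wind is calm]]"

0

Let S = "the wind is strong" (T), Q = "the door is locked" (T), P = "it is snowing" (T), R = "motion is detected" (F), V = "Ravi is on call" (T), U = "the pitch is covered" (T).

#1: This is ~S & ((Q nor P) -> R).

~S = ~T = F
Q nor P = T nor T = F
(Q nor P) -> R = F -> F = T
~S & ((Q nor P) -> R) = F & T = F
So #1 is false.

#2: In symbols: ~((~P <-> R) | ~V)

~P = ~T = F
~P <-> R = F <-> F = T
~V = ~T = F
(~P <-> R) | ~V = T | F = T
~((~P <-> R) | ~V) = ~T = F
Hence #2 is false.

#3: Formalization: ~(~U nand (~S -> (R nor ~P)))

~U = ~T = F
~S = ~T = F
~P = ~T = F
R nor ~P = F nor F = T
~S -> (R nor ~P) = F -> T = T
~U nand (~S -> (R nor ~P)) = F nand T = T
~(~U nand (~S -> (R nor ~P))) = ~T = F
Hence #3 is false.

0 of the 3 statements are true (none).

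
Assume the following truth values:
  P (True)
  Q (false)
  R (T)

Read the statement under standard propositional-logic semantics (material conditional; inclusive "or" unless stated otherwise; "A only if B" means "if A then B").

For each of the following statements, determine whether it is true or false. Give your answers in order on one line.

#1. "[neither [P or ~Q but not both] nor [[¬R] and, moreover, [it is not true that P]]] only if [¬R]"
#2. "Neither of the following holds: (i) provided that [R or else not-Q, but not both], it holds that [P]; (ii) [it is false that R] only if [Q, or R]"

#1 False, #2 False

#1: In symbols: ((P ⊕ ¬Q) ↓ (¬R ∧ ¬P)) → ¬R

¬Q = ¬F = T
P ⊕ ¬Q = T ⊕ T = F
¬R = ¬T = F
¬P = ¬T = F
¬R ∧ ¬P = F ∧ F = F
(P ⊕ ¬Q) ↓ (¬R ∧ ¬P) = F ↓ F = T
¬R = ¬T = F
((P ⊕ ¬Q) ↓ (¬R ∧ ¬P)) → ¬R = T → F = F
Hence #1 is false.

#2: Formalization: ((R ⊕ ¬Q) → P) ↓ (¬R → (Q ∨ R))

¬Q = ¬F = T
R ⊕ ¬Q = T ⊕ T = F
(R ⊕ ¬Q) → P = F → T = T
¬R = ¬T = F
Q ∨ R = F ∨ T = T
¬R → (Q ∨ R) = F → T = T
((R ⊕ ¬Q) → P) ↓ (¬R → (Q ∨ R)) = T ↓ T = F
So #2 is false.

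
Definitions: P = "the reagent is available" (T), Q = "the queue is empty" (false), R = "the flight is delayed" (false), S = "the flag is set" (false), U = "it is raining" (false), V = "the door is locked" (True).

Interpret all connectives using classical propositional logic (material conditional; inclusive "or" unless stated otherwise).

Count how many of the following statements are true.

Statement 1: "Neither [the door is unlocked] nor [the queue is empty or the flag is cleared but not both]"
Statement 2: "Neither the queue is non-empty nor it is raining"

0

Statement 1: Parsed as not V nor (Q xor not S)

not V = not True = False
not S = not False = True
Q xor not S = False xor True = True
not V nor (Q xor not S) = False nor True = False
Thus Statement 1 is false.

Statement 2: Parsed as not Q nor U

not Q = not False = True
not Q nor U = True nor False = False
So Statement 2 is false.

Count: 0.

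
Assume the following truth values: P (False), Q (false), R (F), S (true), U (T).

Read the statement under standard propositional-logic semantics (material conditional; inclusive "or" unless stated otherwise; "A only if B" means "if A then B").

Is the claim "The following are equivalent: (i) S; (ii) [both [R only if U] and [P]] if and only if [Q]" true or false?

Values: S=True, R=False, U=True, P=False, Q=False.
In symbols: S iff (((R -> U) and P) iff Q)

R -> U = False -> True = True
(R -> U) and P = True and False = False
((R -> U) and P) iff Q = False iff False = True
S iff (((R -> U) and P) iff Q) = True iff True = True

true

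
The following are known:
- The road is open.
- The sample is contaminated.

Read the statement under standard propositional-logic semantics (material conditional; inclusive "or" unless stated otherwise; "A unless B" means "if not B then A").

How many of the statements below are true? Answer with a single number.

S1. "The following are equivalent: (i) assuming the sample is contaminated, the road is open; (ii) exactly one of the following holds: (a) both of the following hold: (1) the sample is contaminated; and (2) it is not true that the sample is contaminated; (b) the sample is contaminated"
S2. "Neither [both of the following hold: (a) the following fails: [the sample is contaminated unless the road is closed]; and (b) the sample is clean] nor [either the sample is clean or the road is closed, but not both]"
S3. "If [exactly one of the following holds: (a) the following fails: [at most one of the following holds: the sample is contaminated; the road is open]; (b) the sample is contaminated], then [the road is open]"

3

Let M = "the sample is contaminated" (T), L = "the road is closed" (F).

S1: In symbols: (M -> ~L) <-> ((M & ~M) xor M)

~L = ~F = T
M -> ~L = T -> T = T
~M = ~T = F
M & ~M = T & F = F
(M & ~M) xor M = F xor T = T
(M -> ~L) <-> ((M & ~M) xor M) = T <-> T = T
Hence S1 is true.

S2: This is (~(M | L) & ~M) nor (~M xor L).

M | L = T | F = T
~(M | L) = ~T = F
~M = ~T = F
~(M | L) & ~M = F & F = F
~M = ~T = F
~M xor L = F xor F = F
(~(M | L) & ~M) nor (~M xor L) = F nor F = T
So S2 is true.

S3: Formalization: (~(M nand ~L) xor M) -> ~L

~L = ~F = T
M nand ~L = T nand T = F
~(M nand ~L) = ~F = T
~(M nand ~L) xor M = T xor T = F
~L = ~F = T
(~(M nand ~L) xor M) -> ~L = F -> T = T
Thus S3 is true.

Count: 3.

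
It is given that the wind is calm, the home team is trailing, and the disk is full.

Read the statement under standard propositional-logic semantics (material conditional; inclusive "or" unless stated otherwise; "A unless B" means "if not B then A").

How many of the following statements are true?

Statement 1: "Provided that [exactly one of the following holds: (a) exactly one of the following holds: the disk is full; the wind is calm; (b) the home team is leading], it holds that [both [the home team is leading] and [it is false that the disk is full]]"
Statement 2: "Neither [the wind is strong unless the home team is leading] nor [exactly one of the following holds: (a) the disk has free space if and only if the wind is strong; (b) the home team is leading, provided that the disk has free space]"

2

Let H = "the disk is full" (T), V = "the wind is strong" (F), Q = "the home team is leading" (F).

Statement 1: Parsed as ((H ⊕ ¬V) ⊕ Q) → (Q ∧ ¬H)

¬V = ¬F = T
H ⊕ ¬V = T ⊕ T = F
(H ⊕ ¬V) ⊕ Q = F ⊕ F = F
¬H = ¬T = F
Q ∧ ¬H = F ∧ F = F
((H ⊕ ¬V) ⊕ Q) → (Q ∧ ¬H) = F → F = T
Thus Statement 1 is true.

Statement 2: In symbols: (V ∨ Q) ↓ ((¬H ↔ V) ⊕ (¬H → Q))

V ∨ Q = F ∨ F = F
¬H = ¬T = F
¬H ↔ V = F ↔ F = T
¬H = ¬T = F
¬H → Q = F → F = T
(¬H ↔ V) ⊕ (¬H → Q) = T ⊕ T = F
(V ∨ Q) ↓ ((¬H ↔ V) ⊕ (¬H → Q)) = F ↓ F = T
Thus Statement 2 is true.

True statements: 2 (Statement 1, Statement 2).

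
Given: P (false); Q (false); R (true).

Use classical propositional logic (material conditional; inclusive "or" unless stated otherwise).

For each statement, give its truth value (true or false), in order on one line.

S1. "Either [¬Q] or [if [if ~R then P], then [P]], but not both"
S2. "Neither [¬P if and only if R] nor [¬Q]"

S1 True, S2 False

S1: In symbols: ¬Q ⊕ ((¬R → P) → P)

¬Q = ¬F = T
¬R = ¬T = F
¬R → P = F → F = T
(¬R → P) → P = T → F = F
¬Q ⊕ ((¬R → P) → P) = T ⊕ F = T
So S1 is true.

S2: Formalization: (¬P ↔ R) ↓ ¬Q

¬P = ¬F = T
¬P ↔ R = T ↔ T = T
¬Q = ¬F = T
(¬P ↔ R) ↓ ¬Q = T ↓ T = F
Hence S2 is false.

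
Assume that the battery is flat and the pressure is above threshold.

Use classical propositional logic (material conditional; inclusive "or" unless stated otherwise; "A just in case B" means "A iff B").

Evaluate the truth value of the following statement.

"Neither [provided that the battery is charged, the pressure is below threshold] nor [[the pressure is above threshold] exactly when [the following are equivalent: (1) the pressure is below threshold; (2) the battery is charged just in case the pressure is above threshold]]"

Let V = "the battery is charged" (F), R = "the pressure is above threshold" (T).
Parsed as (V -> ~R) nor (R <-> (~R <-> (V <-> R)))

~R = ~T = F
V -> ~R = F -> F = T
~R = ~T = F
V <-> R = F <-> T = F
~R <-> (V <-> R) = F <-> F = T
R <-> (~R <-> (V <-> R)) = T <-> T = T
(V -> ~R) nor (R <-> (~R <-> (V <-> R))) = T nor T = F

false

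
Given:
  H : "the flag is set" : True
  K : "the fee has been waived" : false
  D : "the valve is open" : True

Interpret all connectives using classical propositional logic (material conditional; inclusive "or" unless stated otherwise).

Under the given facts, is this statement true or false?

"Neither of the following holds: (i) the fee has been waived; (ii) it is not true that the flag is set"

The statement is true.

Formalization: K nor ~H

~H = ~T = F
K nor ~H = F nor F = T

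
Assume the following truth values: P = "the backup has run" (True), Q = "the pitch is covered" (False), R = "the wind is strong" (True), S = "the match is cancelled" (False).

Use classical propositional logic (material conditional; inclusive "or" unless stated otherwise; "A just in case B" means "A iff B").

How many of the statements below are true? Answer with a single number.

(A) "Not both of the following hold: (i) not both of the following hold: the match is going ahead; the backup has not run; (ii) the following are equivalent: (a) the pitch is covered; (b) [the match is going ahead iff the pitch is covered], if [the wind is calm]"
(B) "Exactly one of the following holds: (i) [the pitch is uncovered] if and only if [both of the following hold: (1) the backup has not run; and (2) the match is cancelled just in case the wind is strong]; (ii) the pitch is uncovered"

2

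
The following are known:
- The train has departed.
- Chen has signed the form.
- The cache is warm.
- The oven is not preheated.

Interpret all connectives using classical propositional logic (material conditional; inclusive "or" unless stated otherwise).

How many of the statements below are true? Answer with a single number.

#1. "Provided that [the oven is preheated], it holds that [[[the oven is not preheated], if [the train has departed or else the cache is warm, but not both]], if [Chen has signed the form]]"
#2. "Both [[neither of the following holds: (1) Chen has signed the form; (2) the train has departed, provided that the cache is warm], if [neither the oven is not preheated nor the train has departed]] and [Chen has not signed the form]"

1

Let N = "the oven is preheated" (F), R = "Chen has signed the form" (T), L = "the train has departed" (T), G = "the cache is warm" (T).

#1: In symbols: N -> (R -> ((L xor G) -> ~N))

L xor G = T xor T = F
~N = ~F = T
(L xor G) -> ~N = F -> T = T
R -> ((L xor G) -> ~N) = T -> T = T
N -> (R -> ((L xor G) -> ~N)) = F -> T = T
Hence #1 is true.

#2: Parsed as ((~N nor L) -> (R nor (G -> L))) & ~R

~N = ~F = T
~N nor L = T nor T = F
G -> L = T -> T = T
R nor (G -> L) = T nor T = F
(~N nor L) -> (R nor (G -> L)) = F -> F = T
~R = ~T = F
((~N nor L) -> (R nor (G -> L))) & ~R = T & F = F
So #2 is false.

True statements: 1.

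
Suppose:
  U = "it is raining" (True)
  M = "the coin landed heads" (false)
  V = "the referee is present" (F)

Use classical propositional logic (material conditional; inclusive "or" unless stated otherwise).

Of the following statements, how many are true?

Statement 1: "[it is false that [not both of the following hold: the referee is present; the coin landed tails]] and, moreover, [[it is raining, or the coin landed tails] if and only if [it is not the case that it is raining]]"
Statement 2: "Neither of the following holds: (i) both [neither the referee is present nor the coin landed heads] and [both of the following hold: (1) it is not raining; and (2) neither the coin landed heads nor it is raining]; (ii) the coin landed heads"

1

Statement 1: Formalization: not (V nand not M) and ((U or not M) iff not U)

not M = not False = True
V nand not M = False nand True = True
not (V nand not M) = not True = False
not M = not False = True
U or not M = True or True = True
not U = not True = False
(U or not M) iff not U = True iff False = False
not (V nand not M) and ((U or not M) iff not U) = False and False = False
So Statement 1 is false.

Statement 2: This is ((V nor M) and (not U and (M nor U))) nor M.

V nor M = False nor False = True
not U = not True = False
M nor U = False nor True = False
not U and (M nor U) = False and False = False
(V nor M) and (not U and (M nor U)) = True and False = False
((V nor M) and (not U and (M nor U))) nor M = False nor False = True
Thus Statement 2 is true.

Count: 1.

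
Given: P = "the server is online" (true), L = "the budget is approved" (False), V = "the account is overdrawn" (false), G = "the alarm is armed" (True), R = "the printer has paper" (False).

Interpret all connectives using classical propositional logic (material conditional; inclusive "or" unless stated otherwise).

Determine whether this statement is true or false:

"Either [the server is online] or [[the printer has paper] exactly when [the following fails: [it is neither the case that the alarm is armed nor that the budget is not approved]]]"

Formalization: P or (R iff not (G nor not L))

not L = not False = True
G nor not L = True nor True = False
not (G nor not L) = not False = True
R iff not (G nor not L) = False iff True = False
P or (R iff not (G nor not L)) = True or False = True

The statement is true.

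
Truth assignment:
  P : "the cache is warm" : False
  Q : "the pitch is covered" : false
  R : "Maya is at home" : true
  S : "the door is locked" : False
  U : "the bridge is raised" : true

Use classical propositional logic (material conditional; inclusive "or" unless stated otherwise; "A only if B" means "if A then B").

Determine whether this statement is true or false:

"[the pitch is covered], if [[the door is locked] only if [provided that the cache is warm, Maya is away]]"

False.

This is (S -> (P -> ~R)) -> Q.

~R = ~T = F
P -> ~R = F -> F = T
S -> (P -> ~R) = F -> T = T
(S -> (P -> ~R)) -> Q = T -> F = F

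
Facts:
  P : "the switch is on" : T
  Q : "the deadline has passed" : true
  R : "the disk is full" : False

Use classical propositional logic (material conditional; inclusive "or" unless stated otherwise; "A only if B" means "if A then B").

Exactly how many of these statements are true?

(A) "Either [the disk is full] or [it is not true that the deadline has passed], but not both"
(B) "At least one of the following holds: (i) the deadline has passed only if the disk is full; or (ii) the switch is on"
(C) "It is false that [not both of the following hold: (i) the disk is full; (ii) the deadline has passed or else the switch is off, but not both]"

(A): In symbols: R xor not Q

not Q = not True = False
R xor not Q = False xor False = False
So (A) is false.

(B): This is (Q -> R) or P.

Q -> R = True -> False = False
(Q -> R) or P = False or True = True
Thus (B) is true.

(C): This is not (R nand (Q xor not P)).

not P = not True = False
Q xor not P = True xor False = True
R nand (Q xor not P) = False nand True = True
not (R nand (Q xor not P)) = not True = False
Hence (C) is false.

True statements: 1 ((B)).

1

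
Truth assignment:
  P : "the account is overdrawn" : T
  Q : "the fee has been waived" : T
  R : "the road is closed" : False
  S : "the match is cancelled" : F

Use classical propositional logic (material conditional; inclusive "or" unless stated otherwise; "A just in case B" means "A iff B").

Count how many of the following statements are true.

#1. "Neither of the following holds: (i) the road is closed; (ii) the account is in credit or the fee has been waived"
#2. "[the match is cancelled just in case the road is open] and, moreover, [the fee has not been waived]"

0

#1: Parsed as R ↓ (¬P ∨ Q)

¬P = ¬T = F
¬P ∨ Q = F ∨ T = T
R ↓ (¬P ∨ Q) = F ↓ T = F
Hence #1 is false.

#2: Parsed as (S ↔ ¬R) ∧ ¬Q

¬R = ¬F = T
S ↔ ¬R = F ↔ T = F
¬Q = ¬T = F
(S ↔ ¬R) ∧ ¬Q = F ∧ F = F
So #2 is false.

0 of the 2 statements are true (none).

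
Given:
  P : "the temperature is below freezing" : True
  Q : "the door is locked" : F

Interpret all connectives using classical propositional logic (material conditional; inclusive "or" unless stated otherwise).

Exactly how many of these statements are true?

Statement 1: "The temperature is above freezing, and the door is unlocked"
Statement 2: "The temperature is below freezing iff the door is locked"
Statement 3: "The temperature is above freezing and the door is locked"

0

Statement 1: Parsed as ¬P ∧ ¬Q

¬P = ¬T = F
¬Q = ¬F = T
¬P ∧ ¬Q = F ∧ T = F
So Statement 1 is false.

Statement 2: Formalization: P ↔ Q

P ↔ Q = T ↔ F = F
So Statement 2 is false.

Statement 3: Parsed as ¬P ∧ Q

¬P = ¬T = F
¬P ∧ Q = F ∧ F = F
So Statement 3 is false.

True statements: 0 (none).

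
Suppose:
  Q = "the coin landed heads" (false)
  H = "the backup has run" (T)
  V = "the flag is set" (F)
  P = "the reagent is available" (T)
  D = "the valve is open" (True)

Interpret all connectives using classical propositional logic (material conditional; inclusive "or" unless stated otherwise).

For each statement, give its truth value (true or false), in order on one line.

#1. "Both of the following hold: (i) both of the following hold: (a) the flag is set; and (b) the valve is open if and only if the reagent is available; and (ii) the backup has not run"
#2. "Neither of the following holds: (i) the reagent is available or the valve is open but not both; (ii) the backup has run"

#1 False, #2 False

#1: This is (V ∧ (D ↔ P)) ∧ ¬H.

D ↔ P = T ↔ T = T
V ∧ (D ↔ P) = F ∧ T = F
¬H = ¬T = F
(V ∧ (D ↔ P)) ∧ ¬H = F ∧ F = F
Hence #1 is false.

#2: Parsed as (P ⊕ D) ↓ H

P ⊕ D = T ⊕ T = F
(P ⊕ D) ↓ H = F ↓ T = F
Hence #2 is false.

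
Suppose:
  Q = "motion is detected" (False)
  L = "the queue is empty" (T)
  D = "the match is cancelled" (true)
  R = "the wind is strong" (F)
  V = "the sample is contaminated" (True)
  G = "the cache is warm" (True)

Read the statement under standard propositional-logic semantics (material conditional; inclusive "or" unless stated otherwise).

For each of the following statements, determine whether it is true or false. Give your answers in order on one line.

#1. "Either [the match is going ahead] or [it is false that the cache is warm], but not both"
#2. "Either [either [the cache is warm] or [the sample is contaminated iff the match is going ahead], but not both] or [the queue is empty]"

#1 F; #2 T

#1: This is ¬D ⊕ ¬G.

¬D = ¬T = F
¬G = ¬T = F
¬D ⊕ ¬G = F ⊕ F = F
Thus #1 is false.

#2: In symbols: (G ⊕ (V ↔ ¬D)) ∨ L

¬D = ¬T = F
V ↔ ¬D = T ↔ F = F
G ⊕ (V ↔ ¬D) = T ⊕ F = T
(G ⊕ (V ↔ ¬D)) ∨ L = T ∨ T = T
Hence #2 is true.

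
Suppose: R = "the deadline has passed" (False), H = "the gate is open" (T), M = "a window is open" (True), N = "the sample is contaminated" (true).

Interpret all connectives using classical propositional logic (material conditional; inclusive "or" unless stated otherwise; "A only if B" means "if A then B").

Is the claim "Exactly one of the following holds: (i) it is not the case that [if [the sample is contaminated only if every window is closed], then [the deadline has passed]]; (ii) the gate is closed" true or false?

The statement is false.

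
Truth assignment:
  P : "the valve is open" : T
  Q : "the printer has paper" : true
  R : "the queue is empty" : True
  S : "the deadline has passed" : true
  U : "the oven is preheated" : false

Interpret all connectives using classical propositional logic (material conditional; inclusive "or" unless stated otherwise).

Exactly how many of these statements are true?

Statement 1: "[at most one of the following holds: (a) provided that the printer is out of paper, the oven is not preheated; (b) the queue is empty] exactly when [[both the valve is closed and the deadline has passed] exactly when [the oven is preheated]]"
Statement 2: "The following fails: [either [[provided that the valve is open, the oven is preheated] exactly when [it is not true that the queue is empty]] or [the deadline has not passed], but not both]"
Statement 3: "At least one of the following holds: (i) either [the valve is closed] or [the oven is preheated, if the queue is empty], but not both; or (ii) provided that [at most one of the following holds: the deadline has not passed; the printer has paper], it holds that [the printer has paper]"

1

Statement 1: In symbols: ((¬Q → ¬U) ↑ R) ↔ ((¬P ∧ S) ↔ U)

¬Q = ¬T = F
¬U = ¬F = T
¬Q → ¬U = F → T = T
(¬Q → ¬U) ↑ R = T ↑ T = F
¬P = ¬T = F
¬P ∧ S = F ∧ T = F
(¬P ∧ S) ↔ U = F ↔ F = T
((¬Q → ¬U) ↑ R) ↔ ((¬P ∧ S) ↔ U) = F ↔ T = F
Thus Statement 1 is false.

Statement 2: In symbols: ¬(((P → U) ↔ ¬R) ⊕ ¬S)

P → U = T → F = F
¬R = ¬T = F
(P → U) ↔ ¬R = F ↔ F = T
¬S = ¬T = F
((P → U) ↔ ¬R) ⊕ ¬S = T ⊕ F = T
¬(((P → U) ↔ ¬R) ⊕ ¬S) = ¬T = F
So Statement 2 is false.

Statement 3: Parsed as (¬P ⊕ (R → U)) ∨ ((¬S ↑ Q) → Q)

¬P = ¬T = F
R → U = T → F = F
¬P ⊕ (R → U) = F ⊕ F = F
¬S = ¬T = F
¬S ↑ Q = F ↑ T = T
(¬S ↑ Q) → Q = T → T = T
(¬P ⊕ (R → U)) ∨ ((¬S ↑ Q) → Q) = F ∨ T = T
Thus Statement 3 is true.

Count: 1.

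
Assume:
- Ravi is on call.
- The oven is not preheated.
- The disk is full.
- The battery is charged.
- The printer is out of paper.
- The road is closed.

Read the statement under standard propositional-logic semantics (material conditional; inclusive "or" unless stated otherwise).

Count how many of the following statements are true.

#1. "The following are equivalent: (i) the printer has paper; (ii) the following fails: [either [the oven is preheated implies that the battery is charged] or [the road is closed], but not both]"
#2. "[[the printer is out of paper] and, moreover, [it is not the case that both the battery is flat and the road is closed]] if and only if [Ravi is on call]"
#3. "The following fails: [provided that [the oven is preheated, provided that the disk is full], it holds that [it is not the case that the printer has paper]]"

Let G = "the printer has paper" (F), P = "the oven is preheated" (F), W = "the battery is charged" (T), R = "the road is closed" (T), L = "Ravi is on call" (T), Q = "the disk is full" (T).

#1: Formalization: G <-> ~((P -> W) xor R)

P -> W = F -> T = T
(P -> W) xor R = T xor T = F
~((P -> W) xor R) = ~F = T
G <-> ~((P -> W) xor R) = F <-> T = F
So #1 is false.

#2: Parsed as (~G & (~W nand R)) <-> L

~G = ~F = T
~W = ~T = F
~W nand R = F nand T = T
~G & (~W nand R) = T & T = T
(~G & (~W nand R)) <-> L = T <-> T = T
Thus #2 is true.

#3: Parsed as ~((Q -> P) -> ~G)

Q -> P = T -> F = F
~G = ~F = T
(Q -> P) -> ~G = F -> T = T
~((Q -> P) -> ~G) = ~T = F
Hence #3 is false.

1 of the 3 statements is true.

1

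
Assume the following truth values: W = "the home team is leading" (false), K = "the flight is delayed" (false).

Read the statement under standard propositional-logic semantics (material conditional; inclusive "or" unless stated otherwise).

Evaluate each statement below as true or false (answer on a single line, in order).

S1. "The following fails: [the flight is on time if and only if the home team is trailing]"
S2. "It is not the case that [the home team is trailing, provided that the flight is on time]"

S1: Parsed as not (not K iff not W)

not K = not False = True
not W = not False = True
not K iff not W = True iff True = True
not (not K iff not W) = not True = False
Thus S1 is false.

S2: This is not (not K -> not W).

not K = not False = True
not W = not False = True
not K -> not W = True -> True = True
not (not K -> not W) = not True = False
So S2 is false.

S1 False / S2 False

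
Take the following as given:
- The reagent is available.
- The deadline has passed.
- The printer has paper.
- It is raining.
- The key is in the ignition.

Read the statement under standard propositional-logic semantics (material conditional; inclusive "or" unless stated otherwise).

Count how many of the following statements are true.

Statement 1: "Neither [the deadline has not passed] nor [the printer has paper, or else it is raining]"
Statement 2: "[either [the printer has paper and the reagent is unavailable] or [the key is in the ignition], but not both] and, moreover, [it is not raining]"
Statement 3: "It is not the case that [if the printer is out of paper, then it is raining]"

0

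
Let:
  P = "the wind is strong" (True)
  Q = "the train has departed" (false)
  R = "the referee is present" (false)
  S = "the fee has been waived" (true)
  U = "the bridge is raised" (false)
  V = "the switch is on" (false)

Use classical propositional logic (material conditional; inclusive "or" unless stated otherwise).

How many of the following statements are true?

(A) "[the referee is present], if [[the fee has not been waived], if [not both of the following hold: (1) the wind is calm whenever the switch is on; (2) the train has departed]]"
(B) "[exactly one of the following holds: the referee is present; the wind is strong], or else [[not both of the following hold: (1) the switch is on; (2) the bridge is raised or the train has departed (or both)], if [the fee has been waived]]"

(A): In symbols: (((V -> ~P) nand Q) -> ~S) -> R

~P = ~T = F
V -> ~P = F -> F = T
(V -> ~P) nand Q = T nand F = T
~S = ~T = F
((V -> ~P) nand Q) -> ~S = T -> F = F
(((V -> ~P) nand Q) -> ~S) -> R = F -> F = T
Hence (A) is true.

(B): This is (R xor P) | (S -> (V nand (U | Q))).

R xor P = F xor T = T
U | Q = F | F = F
V nand (U | Q) = F nand F = T
S -> (V nand (U | Q)) = T -> T = T
(R xor P) | (S -> (V nand (U | Q))) = T | T = T
So (B) is true.

Count: 2.

2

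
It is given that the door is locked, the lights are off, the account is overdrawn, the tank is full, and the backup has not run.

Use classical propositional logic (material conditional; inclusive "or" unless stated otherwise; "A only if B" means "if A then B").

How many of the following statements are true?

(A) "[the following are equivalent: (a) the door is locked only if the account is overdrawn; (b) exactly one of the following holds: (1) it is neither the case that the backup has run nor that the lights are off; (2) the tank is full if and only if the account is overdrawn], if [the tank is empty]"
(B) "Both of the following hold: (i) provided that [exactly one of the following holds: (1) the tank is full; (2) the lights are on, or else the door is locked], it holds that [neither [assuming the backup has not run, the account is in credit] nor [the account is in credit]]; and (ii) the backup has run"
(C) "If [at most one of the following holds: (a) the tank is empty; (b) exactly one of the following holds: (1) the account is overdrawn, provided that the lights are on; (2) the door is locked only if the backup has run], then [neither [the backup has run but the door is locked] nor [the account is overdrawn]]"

1

Let H = "the tank is full" (T), R = "the door is locked" (T), D = "the account is overdrawn" (T), W = "the backup has run" (F), U = "the lights are on" (F).

(A): This is ¬H → ((R → D) ↔ ((W ↓ ¬U) ⊕ (H ↔ D))).

¬H = ¬T = F
R → D = T → T = T
¬U = ¬F = T
W ↓ ¬U = F ↓ T = F
H ↔ D = T ↔ T = T
(W ↓ ¬U) ⊕ (H ↔ D) = F ⊕ T = T
(R → D) ↔ ((W ↓ ¬U) ⊕ (H ↔ D)) = T ↔ T = T
¬H → ((R → D) ↔ ((W ↓ ¬U) ⊕ (H ↔ D))) = F → T = T
Hence (A) is true.

(B): This is ((H ⊕ (U ∨ R)) → ((¬W → ¬D) ↓ ¬D)) ∧ W.

U ∨ R = F ∨ T = T
H ⊕ (U ∨ R) = T ⊕ T = F
¬W = ¬F = T
¬D = ¬T = F
¬W → ¬D = T → F = F
¬D = ¬T = F
(¬W → ¬D) ↓ ¬D = F ↓ F = T
(H ⊕ (U ∨ R)) → ((¬W → ¬D) ↓ ¬D) = F → T = T
((H ⊕ (U ∨ R)) → ((¬W → ¬D) ↓ ¬D)) ∧ W = T ∧ F = F
Thus (B) is false.

(C): This is (¬H ↑ ((U → D) ⊕ (R → W))) → ((W ∧ R) ↓ D).

¬H = ¬T = F
U → D = F → T = T
R → W = T → F = F
(U → D) ⊕ (R → W) = T ⊕ F = T
¬H ↑ ((U → D) ⊕ (R → W)) = F ↑ T = T
W ∧ R = F ∧ T = F
(W ∧ R) ↓ D = F ↓ T = F
(¬H ↑ ((U → D) ⊕ (R → W))) → ((W ∧ R) ↓ D) = T → F = F
So (C) is false.

True statements: 1 ((A)).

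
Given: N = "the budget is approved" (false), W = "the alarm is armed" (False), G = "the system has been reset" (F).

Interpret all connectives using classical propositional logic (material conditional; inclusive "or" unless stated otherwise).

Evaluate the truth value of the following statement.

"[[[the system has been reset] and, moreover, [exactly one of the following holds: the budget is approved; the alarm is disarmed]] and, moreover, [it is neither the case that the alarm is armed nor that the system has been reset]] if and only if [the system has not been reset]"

False.

In symbols: ((G ∧ (N ⊕ ¬W)) ∧ (W ↓ G)) ↔ ¬G

¬W = ¬F = T
N ⊕ ¬W = F ⊕ T = T
G ∧ (N ⊕ ¬W) = F ∧ T = F
W ↓ G = F ↓ F = T
(G ∧ (N ⊕ ¬W)) ∧ (W ↓ G) = F ∧ T = F
¬G = ¬F = T
((G ∧ (N ⊕ ¬W)) ∧ (W ↓ G)) ↔ ¬G = F ↔ T = F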